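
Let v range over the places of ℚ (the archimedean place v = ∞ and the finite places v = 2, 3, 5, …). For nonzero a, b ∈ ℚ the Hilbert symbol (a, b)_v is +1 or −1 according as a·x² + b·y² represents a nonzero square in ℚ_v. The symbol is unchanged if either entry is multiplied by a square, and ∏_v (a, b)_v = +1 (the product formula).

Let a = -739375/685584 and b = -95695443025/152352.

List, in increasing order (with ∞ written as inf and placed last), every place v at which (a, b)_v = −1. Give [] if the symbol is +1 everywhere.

Mod squares: a ≡ -7, b ≡ -962. Check v ∈ {∞, 2, 3, 5, 7, 13, 23, 31, 37}.
v=∞: -7 < 0 and -962 < 0  ⇒  (a,b)_∞ = -1.
v=3: a=3^-4·(≡2), b=3^-2·(≡1) mod 3; (2|3)=-1, (1|3)=+1; (−1)^{-4·-2·1}·(-1)^-2·(+1)^-4 = +1.
v=2: v_2(a)=-4, v_2(b)=-5; units ≡ 1, 7 (mod 8); ε·ε+αω+βω = 0·1+-4·0+-5·0 ≡ 0  ⇒  (a,b)_2 = +1.
v=13: a=13^2·(≡2), b=13^3·(≡4) mod 13; (2|13)=-1, (4|13)=+1; (−1)^{2·3·6}·(-1)^3·(+1)^2 = -1.
v=7: a=7^1·(≡3), b=7^2·(≡4) mod 7; (3|7)=-1, (4|7)=+1; (−1)^{1·2·3}·(-1)^2·(+1)^1 = +1.
v=31: a=31^0·(≡15), b=31^2·(≡11) mod 31; (15|31)=-1, (11|31)=-1; (−1)^{0·2·15}·(-1)^2·(-1)^0 = +1.
v=5: a=5^4·(≡3), b=5^2·(≡2) mod 5; (3|5)=-1, (2|5)=-1; (−1)^{4·2·2}·(-1)^2·(-1)^4 = +1.
v=37: a=37^0·(≡3), b=37^1·(≡33) mod 37; (3|37)=+1, (33|37)=+1; (−1)^{0·1·18}·(+1)^1·(+1)^0 = +1.
v=23: a=23^-2·(≡18), b=23^-2·(≡6) mod 23; (18|23)=+1, (6|23)=+1; (−1)^{-2·-2·11}·(+1)^-2·(+1)^-2 = +1.
|Ram(-7, -962)| = 2, even; anisotropic at {13, ∞}.

[13, inf]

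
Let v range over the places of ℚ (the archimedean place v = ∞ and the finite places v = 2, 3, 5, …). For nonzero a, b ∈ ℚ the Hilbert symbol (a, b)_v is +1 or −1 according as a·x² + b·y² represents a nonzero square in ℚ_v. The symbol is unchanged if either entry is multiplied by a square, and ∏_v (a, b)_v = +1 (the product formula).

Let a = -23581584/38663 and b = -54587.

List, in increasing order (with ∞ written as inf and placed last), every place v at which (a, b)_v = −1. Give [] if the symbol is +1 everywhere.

(a, b) ≡ (-22287, -323) mod (ℚ^×)²; places V = {2, 3, 13, 17, 19, 23, 41, ∞}.
(a,b)_17: α=1, u≡13; β=1, v≡2 (mod 17); (13|17)=+1, (2|17)=+1; sign (−1)^0·+1^1·+1^1 = +1.
(a,b)_41: α=-2, u≡15; β=0, v≡25 (mod 41); (15|41)=-1, (25|41)=+1; sign (−1)^0·-1^0·+1^-2 = +1.
(a,b)_13: α=2, u≡6; β=2, v≡2 (mod 13); (6|13)=-1, (2|13)=-1; sign (−1)^0·-1^2·-1^2 = +1.
(a,b)_2: α=4, β=0; u≡1, v≡5 (mod 8); ε(u)ε(v)=0·0, αω(v)=4·1, βω(u)=0·0; sum ≡ 0  ⇒  +1.
(a,b)_3: α=3, u≡2; β=0, v≡1 (mod 3); (2|3)=-1, (1|3)=+1; sign (−1)^0·-1^0·+1^3 = +1.
(a,b)_19: α=1, u≡9; β=1, v≡15 (mod 19); (9|19)=+1, (15|19)=-1; sign (−1)^1·+1^1·-1^1 = +1.
(a,b)_23: α=-1, u≡20; β=0, v≡15 (mod 23); (20|23)=-1, (15|23)=-1; sign (−1)^0·-1^0·-1^-1 = -1.
(a,b)_∞: sgn(-22287)=−, sgn(-323)=−, so -1.
|Ram(-22287, -323)| = 2, even; anisotropic at {23, ∞}.

[23, inf]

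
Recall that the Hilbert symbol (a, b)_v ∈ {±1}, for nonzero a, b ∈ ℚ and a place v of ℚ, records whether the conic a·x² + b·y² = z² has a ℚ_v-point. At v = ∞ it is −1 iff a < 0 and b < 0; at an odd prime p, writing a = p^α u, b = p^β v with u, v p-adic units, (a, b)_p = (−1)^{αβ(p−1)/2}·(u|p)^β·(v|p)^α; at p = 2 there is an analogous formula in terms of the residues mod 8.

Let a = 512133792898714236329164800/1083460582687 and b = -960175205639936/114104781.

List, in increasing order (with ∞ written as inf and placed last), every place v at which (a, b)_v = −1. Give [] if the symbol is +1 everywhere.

[2, 11, 13, 17]

Mod squares: a ≡ 7854, b ≡ -88179. Check v ∈ {∞, 2, 3, 5, 7, 11, 13, 17, 19, 31, 37}.
v=7: a=7^-7·(≡1), b=7^-3·(≡6) mod 7; (1|7)=+1, (6|7)=-1; (−1)^{-7·-3·3}·(+1)^-3·(-1)^-7 = +1.
v=5: a=5^2·(≡1), b=5^0·(≡4) mod 5; (1|5)=+1, (4|5)=+1; (−1)^{2·0·2}·(+1)^0·(+1)^2 = +1.
v=37: a=37^-2·(≡9), b=37^-2·(≡24) mod 37; (9|37)=+1, (24|37)=-1; (−1)^{-2·-2·18}·(+1)^-2·(-1)^-2 = +1.
v=3: a=3^1·(≡2), b=3^-5·(≡1) mod 3; (2|3)=-1, (1|3)=+1; (−1)^{1·-5·1}·(-1)^-5·(+1)^1 = +1.
v=∞: 7854 > 0 and -88179 < 0  ⇒  (a,b)_∞ = +1.
v=31: a=31^-2·(≡30), b=31^0·(≡9) mod 31; (30|31)=-1, (9|31)=+1; (−1)^{-2·0·15}·(-1)^0·(+1)^-2 = +1.
v=17: a=17^1·(≡12), b=17^1·(≡9) mod 17; (12|17)=-1, (9|17)=+1; (−1)^{1·1·8}·(-1)^1·(+1)^1 = -1.
v=13: a=13^6·(≡7), b=13^3·(≡3) mod 13; (7|13)=-1, (3|13)=+1; (−1)^{6·3·6}·(-1)^3·(+1)^6 = -1.
v=11: a=11^7·(≡8), b=11^4·(≡6) mod 11; (8|11)=-1, (6|11)=-1; (−1)^{7·4·5}·(-1)^4·(-1)^7 = -1.
v=19: a=19^4·(≡16), b=19^3·(≡14) mod 19; (16|19)=+1, (14|19)=-1; (−1)^{4·3·9}·(+1)^3·(-1)^4 = +1.
v=2: v_2(a)=15, v_2(b)=8; units ≡ 7, 5 (mod 8); ε·ε+αω+βω = 1·0+15·1+8·0 ≡ 1  ⇒  (a,b)_2 = -1.
|Ram(7854, -88179)| = 4, even; anisotropic at {2, 11, 13, 17}.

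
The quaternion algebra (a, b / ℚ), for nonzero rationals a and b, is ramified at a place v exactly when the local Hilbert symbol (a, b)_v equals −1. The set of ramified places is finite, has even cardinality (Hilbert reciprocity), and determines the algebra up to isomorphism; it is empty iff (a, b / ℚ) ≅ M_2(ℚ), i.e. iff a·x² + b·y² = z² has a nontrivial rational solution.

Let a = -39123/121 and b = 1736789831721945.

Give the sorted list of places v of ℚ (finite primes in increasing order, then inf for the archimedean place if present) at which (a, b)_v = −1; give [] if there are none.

(a, b) ≡ (-483, 2145) mod (ℚ^×)²; places V = {2, 3, 5, 7, 11, 13, 23, ∞}.
(a,b)_13: α=0, u≡5; β=1, v≡4 (mod 13); (5|13)=-1, (4|13)=+1; sign (−1)^0·-1^1·+1^0 = -1.
(a,b)_23: α=1, u≡4; β=4, v≡6 (mod 23); (4|23)=+1, (6|23)=+1; sign (−1)^0·+1^4·+1^1 = +1.
(a,b)_7: α=1, u≡2; β=2, v≡3 (mod 7); (2|7)=+1, (3|7)=-1; sign (−1)^0·+1^2·-1^1 = -1.
(a,b)_11: α=-2, u≡4; β=1, v≡7 (mod 11); (4|11)=+1, (7|11)=-1; sign (−1)^0·+1^1·-1^-2 = +1.
(a,b)_5: α=0, u≡2; β=1, v≡4 (mod 5); (2|5)=-1, (4|5)=+1; sign (−1)^0·-1^1·+1^0 = -1.
(a,b)_3: α=5, u≡1; β=11, v≡1 (mod 3); (1|3)=+1, (1|3)=+1; sign (−1)^1·+1^11·+1^5 = -1.
(a,b)_2: α=0, β=0; u≡5, v≡1 (mod 8); ε(u)ε(v)=0·0, αω(v)=0·0, βω(u)=0·1; sum ≡ 0  ⇒  +1.
(a,b)_∞: sgn(-483)=−, sgn(2145)=+, so +1.
|Ram(-483, 2145)| = 4, even; anisotropic at {3, 5, 7, 13}.

[3, 5, 7, 13]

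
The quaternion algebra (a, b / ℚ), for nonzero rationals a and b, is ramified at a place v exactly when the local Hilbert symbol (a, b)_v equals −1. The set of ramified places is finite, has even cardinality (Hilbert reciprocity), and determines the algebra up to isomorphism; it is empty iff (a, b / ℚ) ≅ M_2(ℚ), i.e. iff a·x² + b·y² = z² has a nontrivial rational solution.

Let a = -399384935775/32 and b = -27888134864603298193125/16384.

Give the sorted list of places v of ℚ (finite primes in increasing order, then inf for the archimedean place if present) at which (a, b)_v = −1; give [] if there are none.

(a, b) ≡ (-62, -22701) mod (ℚ^×)²; places V = {2, 3, 5, 7, 23, 31, 47, ∞}.
(a,b)_∞: sgn(-62)=−, sgn(-22701)=−, so -1.
(a,b)_7: α=2, u≡2; β=5, v≡3 (mod 7); (2|7)=+1, (3|7)=-1; sign (−1)^0·+1^5·-1^2 = +1.
(a,b)_5: α=2, u≡2; β=4, v≡4 (mod 5); (2|5)=-1, (4|5)=+1; sign (−1)^0·-1^4·+1^2 = +1.
(a,b)_2: α=-5, β=-14; u≡1, v≡3 (mod 8); ε(u)ε(v)=0·1, αω(v)=-5·1, βω(u)=-14·0; sum ≡ 1  ⇒  -1.
(a,b)_47: α=2, u≡21; β=3, v≡14 (mod 47); (21|47)=+1, (14|47)=+1; sign (−1)^0·+1^3·+1^2 = +1.
(a,b)_3: α=2, u≡1; β=7, v≡2 (mod 3); (1|3)=+1, (2|3)=-1; sign (−1)^0·+1^7·-1^2 = +1.
(a,b)_23: α=2, u≡21; β=3, v≡16 (mod 23); (21|23)=-1, (16|23)=+1; sign (−1)^0·-1^3·+1^2 = -1.
(a,b)_31: α=1, u≡21; β=2, v≡26 (mod 31); (21|31)=-1, (26|31)=-1; sign (−1)^0·-1^2·-1^1 = -1.
|Ram(-62, -22701)| = 4, even; anisotropic at {2, 23, 31, ∞}.

[2, 23, 31, inf]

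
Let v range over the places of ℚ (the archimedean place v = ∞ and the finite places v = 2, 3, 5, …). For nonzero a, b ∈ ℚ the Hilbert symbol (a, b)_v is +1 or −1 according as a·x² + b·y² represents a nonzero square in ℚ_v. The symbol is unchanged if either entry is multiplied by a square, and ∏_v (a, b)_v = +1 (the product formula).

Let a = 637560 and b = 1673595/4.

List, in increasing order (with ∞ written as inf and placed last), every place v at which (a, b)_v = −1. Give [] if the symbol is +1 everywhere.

[5, 11]

Mod squares: a ≡ 17710, b ≡ 3795. Check v ∈ {∞, 2, 3, 5, 7, 11, 23}.
v=23: a=23^1·(≡5), b=23^1·(≡4) mod 23; (5|23)=-1, (4|23)=+1; (−1)^{1·1·11}·(-1)^1·(+1)^1 = +1.
v=7: a=7^1·(≡3), b=7^2·(≡4) mod 7; (3|7)=-1, (4|7)=+1; (−1)^{1·2·3}·(-1)^2·(+1)^1 = +1.
v=11: a=11^1·(≡1), b=11^1·(≡1) mod 11; (1|11)=+1, (1|11)=+1; (−1)^{1·1·5}·(+1)^1·(+1)^1 = -1.
v=2: v_2(a)=3, v_2(b)=-2; units ≡ 7, 3 (mod 8); ε·ε+αω+βω = 1·1+3·1+-2·0 ≡ 0  ⇒  (a,b)_2 = +1.
v=∞: 17710 > 0 and 3795 > 0  ⇒  (a,b)_∞ = +1.
v=5: a=5^1·(≡2), b=5^1·(≡1) mod 5; (2|5)=-1, (1|5)=+1; (−1)^{1·1·2}·(-1)^1·(+1)^1 = -1.
v=3: a=3^2·(≡1), b=3^3·(≡2) mod 3; (1|3)=+1, (2|3)=-1; (−1)^{2·3·1}·(+1)^3·(-1)^2 = +1.
Ram(17710, 3795) = {5, 11}; no ℚ_5-point on the conic.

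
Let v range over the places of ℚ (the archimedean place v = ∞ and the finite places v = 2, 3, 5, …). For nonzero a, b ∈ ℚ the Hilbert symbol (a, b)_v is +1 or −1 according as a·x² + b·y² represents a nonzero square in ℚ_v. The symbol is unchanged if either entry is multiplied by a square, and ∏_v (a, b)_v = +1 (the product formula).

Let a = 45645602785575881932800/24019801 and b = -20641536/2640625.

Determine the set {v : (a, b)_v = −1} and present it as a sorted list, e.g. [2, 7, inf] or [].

(a, b) ≡ (48093, -31) mod (ℚ^×)²; places V = {2, 3, 5, 11, 13, 17, 23, 29, 31, 41, ∞}.
(a,b)_41: α=1, u≡40; β=0, v≡8 (mod 41); (40|41)=+1, (8|41)=+1; sign (−1)^0·+1^0·+1^1 = +1.
(a,b)_29: α=-2, u≡19; β=0, v≡26 (mod 29); (19|29)=-1, (26|29)=-1; sign (−1)^0·-1^0·-1^-2 = +1.
(a,b)_17: α=1, u≡5; β=2, v≡12 (mod 17); (5|17)=-1, (12|17)=-1; sign (−1)^0·-1^2·-1^1 = -1.
(a,b)_∞: sgn(48093)=+, sgn(-31)=−, so +1.
(a,b)_2: α=22, β=8; u≡5, v≡1 (mod 8); ε(u)ε(v)=0·0, αω(v)=22·0, βω(u)=8·1; sum ≡ 0  ⇒  +1.
(a,b)_23: α=1, u≡17; β=0, v≡5 (mod 23); (17|23)=-1, (5|23)=-1; sign (−1)^0·-1^0·-1^1 = -1.
(a,b)_31: α=4, u≡26; β=1, v≡15 (mod 31); (26|31)=-1, (15|31)=-1; sign (−1)^0·-1^1·-1^4 = -1.
(a,b)_3: α=5, u≡2; β=2, v≡2 (mod 3); (2|3)=-1, (2|3)=-1; sign (−1)^0·-1^2·-1^5 = -1.
(a,b)_5: α=2, u≡2; β=-6, v≡1 (mod 5); (2|5)=-1, (1|5)=+1; sign (−1)^0·-1^-6·+1^2 = +1.
(a,b)_11: α=2, u≡3; β=0, v≡7 (mod 11); (3|11)=+1, (7|11)=-1; sign (−1)^0·+1^0·-1^2 = +1.
(a,b)_13: α=-4, u≡11; β=-2, v≡6 (mod 13); (11|13)=-1, (6|13)=-1; sign (−1)^0·-1^-2·-1^-4 = +1.
|Ram(48093, -31)| = 4, even; anisotropic at {3, 17, 23, 31}.

[3, 17, 23, 31]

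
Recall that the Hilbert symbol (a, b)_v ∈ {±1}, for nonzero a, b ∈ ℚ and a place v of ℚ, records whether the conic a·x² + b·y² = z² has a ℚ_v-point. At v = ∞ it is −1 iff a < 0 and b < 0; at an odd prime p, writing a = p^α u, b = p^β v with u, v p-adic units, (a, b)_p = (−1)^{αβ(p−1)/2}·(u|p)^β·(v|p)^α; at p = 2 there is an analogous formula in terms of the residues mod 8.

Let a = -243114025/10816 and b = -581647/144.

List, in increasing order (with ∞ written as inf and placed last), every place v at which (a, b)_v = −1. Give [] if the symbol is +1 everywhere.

[19, inf]

Mod squares: a ≡ -33649, b ≡ -4807. Check v ∈ {∞, 2, 3, 5, 7, 11, 13, 17, 19, 23}.
v=17: a=17^2·(≡5), b=17^0·(≡1) mod 17; (5|17)=-1, (1|17)=+1; (−1)^{2·0·8}·(-1)^0·(+1)^2 = +1.
v=23: a=23^1·(≡16), b=23^1·(≡21) mod 23; (16|23)=+1, (21|23)=-1; (−1)^{1·1·11}·(+1)^1·(-1)^1 = +1.
v=3: a=3^0·(≡2), b=3^-2·(≡2) mod 3; (2|3)=-1, (2|3)=-1; (−1)^{0·-2·1}·(-1)^-2·(-1)^0 = +1.
v=5: a=5^2·(≡4), b=5^0·(≡2) mod 5; (4|5)=+1, (2|5)=-1; (−1)^{2·0·2}·(+1)^0·(-1)^2 = +1.
v=∞: -33649 < 0 and -4807 < 0  ⇒  (a,b)_∞ = -1.
v=13: a=13^-2·(≡11), b=13^0·(≡12) mod 13; (11|13)=-1, (12|13)=+1; (−1)^{-2·0·6}·(-1)^0·(+1)^-2 = +1.
v=2: v_2(a)=-6, v_2(b)=-4; units ≡ 7, 1 (mod 8); ε·ε+αω+βω = 1·0+-6·0+-4·0 ≡ 0  ⇒  (a,b)_2 = +1.
v=11: a=11^1·(≡8), b=11^3·(≡3) mod 11; (8|11)=-1, (3|11)=+1; (−1)^{1·3·5}·(-1)^3·(+1)^1 = +1.
v=19: a=19^1·(≡15), b=19^1·(≡10) mod 19; (15|19)=-1, (10|19)=-1; (−1)^{1·1·9}·(-1)^1·(-1)^1 = -1.
v=7: a=7^1·(≡2), b=7^0·(≡1) mod 7; (2|7)=+1, (1|7)=+1; (−1)^{1·0·3}·(+1)^0·(+1)^1 = +1.
|Ram(-33649, -4807)| = 2, even; anisotropic at {19, ∞}.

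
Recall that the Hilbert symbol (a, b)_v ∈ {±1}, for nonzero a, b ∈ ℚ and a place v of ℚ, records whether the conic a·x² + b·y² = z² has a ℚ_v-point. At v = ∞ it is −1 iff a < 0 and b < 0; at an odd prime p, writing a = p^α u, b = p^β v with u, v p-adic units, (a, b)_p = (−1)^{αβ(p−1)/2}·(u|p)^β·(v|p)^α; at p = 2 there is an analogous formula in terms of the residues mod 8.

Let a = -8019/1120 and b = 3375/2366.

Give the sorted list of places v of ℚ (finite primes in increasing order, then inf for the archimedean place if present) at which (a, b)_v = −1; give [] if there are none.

(a, b) ≡ (-770, 210) mod (ℚ^×)²; places V = {2, 3, 5, 7, 11, 13, ∞}.
(a,b)_2: α=-5, β=-1; u≡7, v≡1 (mod 8); ε(u)ε(v)=1·0, αω(v)=-5·0, βω(u)=-1·0; sum ≡ 0  ⇒  +1.
(a,b)_3: α=6, u≡1; β=3, v≡1 (mod 3); (1|3)=+1, (1|3)=+1; sign (−1)^0·+1^3·+1^6 = +1.
(a,b)_7: α=-1, u≡4; β=-1, v≡4 (mod 7); (4|7)=+1, (4|7)=+1; sign (−1)^1·+1^-1·+1^-1 = -1.
(a,b)_5: α=-1, u≡4; β=3, v≡2 (mod 5); (4|5)=+1, (2|5)=-1; sign (−1)^0·+1^3·-1^-1 = -1.
(a,b)_11: α=1, u≡7; β=0, v≡9 (mod 11); (7|11)=-1, (9|11)=+1; sign (−1)^0·-1^0·+1^1 = +1.
(a,b)_∞: sgn(-770)=−, sgn(210)=+, so +1.
(a,b)_13: α=0, u≡1; β=-2, v≡8 (mod 13); (1|13)=+1, (8|13)=-1; sign (−1)^0·+1^-2·-1^0 = +1.
|Ram(-770, 210)| = 2, even; anisotropic at {5, 7}.

[5, 7]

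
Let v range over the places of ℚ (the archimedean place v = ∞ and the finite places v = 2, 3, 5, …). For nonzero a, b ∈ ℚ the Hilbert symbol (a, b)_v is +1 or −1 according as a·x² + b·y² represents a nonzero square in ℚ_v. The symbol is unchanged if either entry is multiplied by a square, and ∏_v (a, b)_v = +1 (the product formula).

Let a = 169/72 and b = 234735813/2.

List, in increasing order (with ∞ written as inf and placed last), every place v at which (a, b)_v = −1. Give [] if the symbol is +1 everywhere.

(a, b) ≡ (2, 643994) mod (ℚ^×)²; places V = {2, 3, 13, 17, 31, 47, ∞}.
(a,b)_13: α=2, u≡2; β=1, v≡2 (mod 13); (2|13)=-1, (2|13)=-1; sign (−1)^0·-1^1·-1^2 = -1.
(a,b)_2: α=-3, β=-1; u≡1, v≡5 (mod 8); ε(u)ε(v)=0·0, αω(v)=-3·1, βω(u)=-1·0; sum ≡ 1  ⇒  -1.
(a,b)_47: α=0, u≡3; β=1, v≡9 (mod 47); (3|47)=+1, (9|47)=+1; sign (−1)^0·+1^1·+1^0 = +1.
(a,b)_∞: sgn(2)=+, sgn(643994)=+, so +1.
(a,b)_31: α=0, u≡20; β=1, v≡16 (mod 31); (20|31)=+1, (16|31)=+1; sign (−1)^0·+1^1·+1^0 = +1.
(a,b)_17: α=0, u≡4; β=1, v≡14 (mod 17); (4|17)=+1, (14|17)=-1; sign (−1)^0·+1^1·-1^0 = +1.
(a,b)_3: α=-2, u≡2; β=6, v≡2 (mod 3); (2|3)=-1, (2|3)=-1; sign (−1)^0·-1^6·-1^-2 = +1.
|Ram(2, 643994)| = 2, even; anisotropic at {2, 13}.

[2, 13]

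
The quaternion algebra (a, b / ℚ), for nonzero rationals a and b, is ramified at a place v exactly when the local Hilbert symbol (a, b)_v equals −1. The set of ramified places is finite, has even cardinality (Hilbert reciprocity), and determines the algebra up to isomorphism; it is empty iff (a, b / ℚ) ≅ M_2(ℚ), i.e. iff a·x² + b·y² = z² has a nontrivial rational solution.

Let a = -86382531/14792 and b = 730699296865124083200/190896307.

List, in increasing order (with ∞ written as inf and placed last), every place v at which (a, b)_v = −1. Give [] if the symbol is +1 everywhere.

[2, 43]

Mod squares: a ≡ -1558, b ≡ 66994. Check v ∈ {∞, 2, 3, 5, 7, 11, 19, 37, 41, 43}.
v=43: a=43^-2·(≡5), b=43^-3·(≡36) mod 43; (5|43)=-1, (36|43)=+1; (−1)^{-2·-3·21}·(-1)^-3·(+1)^-2 = -1.
v=19: a=19^1·(≡8), b=19^3·(≡4) mod 19; (8|19)=-1, (4|19)=+1; (−1)^{1·3·9}·(-1)^3·(+1)^1 = +1.
v=11: a=11^0·(≡5), b=11^2·(≡5) mod 11; (5|11)=+1, (5|11)=+1; (−1)^{0·2·5}·(+1)^2·(+1)^0 = +1.
v=3: a=3^4·(≡2), b=3^6·(≡1) mod 3; (2|3)=-1, (1|3)=+1; (−1)^{4·6·1}·(-1)^6·(+1)^4 = +1.
v=5: a=5^0·(≡2), b=5^2·(≡4) mod 5; (2|5)=-1, (4|5)=+1; (−1)^{0·2·2}·(-1)^2·(+1)^0 = +1.
v=2: v_2(a)=-3, v_2(b)=9; units ≡ 5, 1 (mod 8); ε·ε+αω+βω = 0·0+-3·0+9·1 ≡ 1  ⇒  (a,b)_2 = -1.
v=7: a=7^0·(≡3), b=7^-4·(≡4) mod 7; (3|7)=-1, (4|7)=+1; (−1)^{0·-4·3}·(-1)^-4·(+1)^0 = +1.
v=41: a=41^1·(≡30), b=41^3·(≡13) mod 41; (30|41)=-1, (13|41)=-1; (−1)^{1·3·20}·(-1)^3·(-1)^1 = +1.
v=37: a=37^2·(≡11), b=37^2·(≡24) mod 37; (11|37)=+1, (24|37)=-1; (−1)^{2·2·18}·(+1)^2·(-1)^2 = +1.
v=∞: -1558 < 0 and 66994 > 0  ⇒  (a,b)_∞ = +1.
Ram(-1558, 66994) = {2, 43}; no ℚ_2-point on the conic.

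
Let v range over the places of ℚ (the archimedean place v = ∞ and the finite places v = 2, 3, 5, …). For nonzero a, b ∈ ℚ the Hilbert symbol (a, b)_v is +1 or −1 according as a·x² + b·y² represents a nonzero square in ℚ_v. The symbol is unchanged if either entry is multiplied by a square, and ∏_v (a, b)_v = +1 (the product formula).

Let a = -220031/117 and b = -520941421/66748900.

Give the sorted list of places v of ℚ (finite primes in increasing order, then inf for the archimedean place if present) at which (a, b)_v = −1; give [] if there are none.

Mod squares: a ≡ -1547, b ≡ -35581. Check v ∈ {∞, 2, 3, 5, 7, 11, 13, 17, 19, 23, 43}.
v=3: a=3^-2·(≡1), b=3^0·(≡2) mod 3; (1|3)=+1, (2|3)=-1; (−1)^{-2·0·1}·(+1)^0·(-1)^-2 = +1.
v=43: a=43^2·(≡35), b=43^-2·(≡21) mod 43; (35|43)=+1, (21|43)=+1; (−1)^{2·-2·21}·(+1)^-2·(+1)^2 = +1.
v=19: a=19^0·(≡9), b=19^-2·(≡6) mod 19; (9|19)=+1, (6|19)=+1; (−1)^{0·-2·9}·(+1)^-2·(+1)^0 = +1.
v=5: a=5^0·(≡2), b=5^-2·(≡4) mod 5; (2|5)=-1, (4|5)=+1; (−1)^{0·-2·2}·(-1)^-2·(+1)^0 = +1.
v=11: a=11^0·(≡5), b=11^4·(≡9) mod 11; (5|11)=+1, (9|11)=+1; (−1)^{0·4·5}·(+1)^4·(+1)^0 = +1.
v=∞: -1547 < 0 and -35581 < 0  ⇒  (a,b)_∞ = -1.
v=13: a=13^-1·(≡8), b=13^1·(≡7) mod 13; (8|13)=-1, (7|13)=-1; (−1)^{-1·1·6}·(-1)^1·(-1)^-1 = +1.
v=17: a=17^1·(≡3), b=17^1·(≡4) mod 17; (3|17)=-1, (4|17)=+1; (−1)^{1·1·8}·(-1)^1·(+1)^1 = -1.
v=7: a=7^1·(≡5), b=7^1·(≡3) mod 7; (5|7)=-1, (3|7)=-1; (−1)^{1·1·3}·(-1)^1·(-1)^1 = -1.
v=2: v_2(a)=0, v_2(b)=-2; units ≡ 5, 3 (mod 8); ε·ε+αω+βω = 0·1+0·1+-2·1 ≡ 0  ⇒  (a,b)_2 = +1.
v=23: a=23^0·(≡5), b=23^1·(≡7) mod 23; (5|23)=-1, (7|23)=-1; (−1)^{0·1·11}·(-1)^1·(-1)^0 = -1.
|Ram(-1547, -35581)| = 4, even; anisotropic at {7, 17, 23, ∞}.

[7, 17, 23, inf]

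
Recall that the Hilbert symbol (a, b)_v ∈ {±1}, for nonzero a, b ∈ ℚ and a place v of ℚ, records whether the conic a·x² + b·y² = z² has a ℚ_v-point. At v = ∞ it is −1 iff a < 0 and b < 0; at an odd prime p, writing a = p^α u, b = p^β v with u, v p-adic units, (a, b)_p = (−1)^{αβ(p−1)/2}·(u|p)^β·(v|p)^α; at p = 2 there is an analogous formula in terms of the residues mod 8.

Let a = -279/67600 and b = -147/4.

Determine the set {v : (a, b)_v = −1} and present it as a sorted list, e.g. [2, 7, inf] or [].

(a, b) ≡ (-31, -3) mod (ℚ^×)²; places V = {2, 3, 5, 7, 13, 31, ∞}.
(a,b)_∞: sgn(-31)=−, sgn(-3)=−, so -1.
(a,b)_5: α=-2, u≡4; β=0, v≡2 (mod 5); (4|5)=+1, (2|5)=-1; sign (−1)^0·+1^0·-1^-2 = +1.
(a,b)_7: α=0, u≡1; β=2, v≡1 (mod 7); (1|7)=+1, (1|7)=+1; sign (−1)^0·+1^2·+1^0 = +1.
(a,b)_31: α=1, u≡29; β=0, v≡2 (mod 31); (29|31)=-1, (2|31)=+1; sign (−1)^0·-1^0·+1^1 = +1.
(a,b)_2: α=-4, β=-2; u≡1, v≡5 (mod 8); ε(u)ε(v)=0·0, αω(v)=-4·1, βω(u)=-2·0; sum ≡ 0  ⇒  +1.
(a,b)_13: α=-2, u≡2; β=0, v≡12 (mod 13); (2|13)=-1, (12|13)=+1; sign (−1)^0·-1^0·+1^-2 = +1.
(a,b)_3: α=2, u≡2; β=1, v≡2 (mod 3); (2|3)=-1, (2|3)=-1; sign (−1)^0·-1^1·-1^2 = -1.
Ram(-31, -3) = {3, ∞}; no ℚ_3-point on the conic.

[3, inf]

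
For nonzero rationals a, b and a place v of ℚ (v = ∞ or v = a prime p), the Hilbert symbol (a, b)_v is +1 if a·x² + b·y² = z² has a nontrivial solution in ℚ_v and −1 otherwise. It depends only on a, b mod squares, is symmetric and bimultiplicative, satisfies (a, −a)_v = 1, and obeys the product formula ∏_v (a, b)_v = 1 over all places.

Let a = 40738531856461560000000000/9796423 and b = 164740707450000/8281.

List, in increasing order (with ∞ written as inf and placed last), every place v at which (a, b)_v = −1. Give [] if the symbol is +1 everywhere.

(a, b) ≡ (74613, 145) mod (ℚ^×)²; places V = {2, 3, 5, 7, 11, 13, 17, 19, 29, ∞}.
(a,b)_2: α=12, β=4; u≡5, v≡1 (mod 8); ε(u)ε(v)=0·0, αω(v)=12·0, βω(u)=4·1; sum ≡ 0  ⇒  +1.
(a,b)_29: α=2, u≡20; β=1, v≡6 (mod 29); (20|29)=+1, (6|29)=+1; sign (−1)^0·+1^1·+1^2 = +1.
(a,b)_11: α=3, u≡2; β=2, v≡10 (mod 11); (2|11)=-1, (10|11)=-1; sign (−1)^0·-1^2·-1^3 = -1.
(a,b)_∞: sgn(74613)=+, sgn(145)=+, so +1.
(a,b)_5: α=10, u≡3; β=5, v≡4 (mod 5); (3|5)=-1, (4|5)=+1; sign (−1)^0·-1^5·+1^10 = -1.
(a,b)_17: α=3, u≡5; β=2, v≡4 (mod 17); (5|17)=-1, (4|17)=+1; sign (−1)^0·-1^2·+1^3 = +1.
(a,b)_7: α=-3, u≡5; β=-2, v≡3 (mod 7); (5|7)=-1, (3|7)=-1; sign (−1)^0·-1^-2·-1^-3 = -1.
(a,b)_13: α=-4, u≡7; β=-2, v≡11 (mod 13); (7|13)=-1, (11|13)=-1; sign (−1)^0·-1^-2·-1^-4 = +1.
(a,b)_19: α=3, u≡8; β=2, v≡13 (mod 19); (8|19)=-1, (13|19)=-1; sign (−1)^0·-1^2·-1^3 = -1.
(a,b)_3: α=3, u≡1; β=2, v≡1 (mod 3); (1|3)=+1, (1|3)=+1; sign (−1)^0·+1^2·+1^3 = +1.
Ram(74613, 145) = {5, 7, 11, 19}; no ℚ_5-point on the conic.

[5, 7, 11, 19]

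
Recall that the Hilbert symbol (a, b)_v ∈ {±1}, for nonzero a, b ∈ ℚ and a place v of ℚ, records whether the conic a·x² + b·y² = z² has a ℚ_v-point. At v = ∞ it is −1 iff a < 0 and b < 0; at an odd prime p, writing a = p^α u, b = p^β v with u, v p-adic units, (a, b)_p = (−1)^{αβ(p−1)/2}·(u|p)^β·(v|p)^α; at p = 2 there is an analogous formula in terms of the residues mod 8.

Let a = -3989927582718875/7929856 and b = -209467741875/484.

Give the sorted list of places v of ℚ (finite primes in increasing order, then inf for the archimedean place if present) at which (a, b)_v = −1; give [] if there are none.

[5, 7, 17, inf]

(a, b) ≡ (-1955, -483) mod (ℚ^×)²; places V = {2, 3, 5, 7, 11, 17, 23, ∞}.
(a,b)_17: α=3, u≡15; β=2, v≡14 (mod 17); (15|17)=+1, (14|17)=-1; sign (−1)^0·+1^2·-1^3 = -1.
(a,b)_3: α=0, u≡1; β=1, v≡1 (mod 3); (1|3)=+1, (1|3)=+1; sign (−1)^0·+1^1·+1^0 = +1.
(a,b)_∞: sgn(-1955)=−, sgn(-483)=−, so -1.
(a,b)_5: α=3, u≡4; β=4, v≡2 (mod 5); (4|5)=+1, (2|5)=-1; sign (−1)^0·+1^4·-1^3 = -1.
(a,b)_23: α=1, u≡14; β=1, v≡16 (mod 23); (14|23)=-1, (16|23)=+1; sign (−1)^1·-1^1·+1^1 = +1.
(a,b)_7: α=10, u≡3; β=5, v≡4 (mod 7); (3|7)=-1, (4|7)=+1; sign (−1)^0·-1^5·+1^10 = -1.
(a,b)_2: α=-16, β=-2; u≡5, v≡5 (mod 8); ε(u)ε(v)=0·0, αω(v)=-16·1, βω(u)=-2·1; sum ≡ 0  ⇒  +1.
(a,b)_11: α=-2, u≡3; β=-2, v≡1 (mod 11); (3|11)=+1, (1|11)=+1; sign (−1)^0·+1^-2·+1^-2 = +1.
Ram(-1955, -483) = {5, 7, 17, ∞}; no ℚ_5-point on the conic.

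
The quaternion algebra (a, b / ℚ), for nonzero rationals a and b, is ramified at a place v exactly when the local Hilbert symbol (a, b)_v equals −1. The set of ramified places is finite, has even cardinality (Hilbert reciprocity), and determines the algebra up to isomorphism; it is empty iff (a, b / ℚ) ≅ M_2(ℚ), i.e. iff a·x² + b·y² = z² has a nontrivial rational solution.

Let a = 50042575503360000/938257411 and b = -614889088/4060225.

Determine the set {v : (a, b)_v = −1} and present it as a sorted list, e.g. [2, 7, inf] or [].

(a, b) ≡ (121394, -58) mod (ℚ^×)²; places V = {2, 3, 5, 7, 11, 13, 19, 23, 29, 31, 37, ∞}.
(a,b)_∞: sgn(121394)=+, sgn(-58)=−, so +1.
(a,b)_7: α=-1, u≡5; β=0, v≡5 (mod 7); (5|7)=-1, (5|7)=-1; sign (−1)^0·-1^0·-1^-1 = -1.
(a,b)_23: α=1, u≡5; β=0, v≡15 (mod 23); (5|23)=-1, (15|23)=-1; sign (−1)^0·-1^0·-1^1 = -1.
(a,b)_19: α=-2, u≡18; β=0, v≡8 (mod 19); (18|19)=-1, (8|19)=-1; sign (−1)^0·-1^0·-1^-2 = +1.
(a,b)_13: α=-5, u≡3; β=-2, v≡5 (mod 13); (3|13)=+1, (5|13)=-1; sign (−1)^0·+1^-2·-1^-5 = -1.
(a,b)_3: α=2, u≡2; β=0, v≡2 (mod 3); (2|3)=-1, (2|3)=-1; sign (−1)^0·-1^0·-1^2 = +1.
(a,b)_37: α=0, u≡28; β=2, v≡33 (mod 37); (28|37)=+1, (33|37)=+1; sign (−1)^0·+1^2·+1^0 = +1.
(a,b)_5: α=4, u≡1; β=-2, v≡3 (mod 5); (1|5)=+1, (3|5)=-1; sign (−1)^0·+1^-2·-1^4 = +1.
(a,b)_11: α=2, u≡4; β=2, v≡2 (mod 11); (4|11)=+1, (2|11)=-1; sign (−1)^0·+1^2·-1^2 = +1.
(a,b)_2: α=17, β=7; u≡1, v≡3 (mod 8); ε(u)ε(v)=0·1, αω(v)=17·1, βω(u)=7·0; sum ≡ 1  ⇒  -1.
(a,b)_29: α=3, u≡19; β=1, v≡10 (mod 29); (19|29)=-1, (10|29)=-1; sign (−1)^0·-1^1·-1^3 = +1.
(a,b)_31: α=0, u≡12; β=-2, v≡28 (mod 31); (12|31)=-1, (28|31)=+1; sign (−1)^0·-1^-2·+1^0 = +1.
|Ram(121394, -58)| = 4, even; anisotropic at {2, 7, 13, 23}.

[2, 7, 13, 23]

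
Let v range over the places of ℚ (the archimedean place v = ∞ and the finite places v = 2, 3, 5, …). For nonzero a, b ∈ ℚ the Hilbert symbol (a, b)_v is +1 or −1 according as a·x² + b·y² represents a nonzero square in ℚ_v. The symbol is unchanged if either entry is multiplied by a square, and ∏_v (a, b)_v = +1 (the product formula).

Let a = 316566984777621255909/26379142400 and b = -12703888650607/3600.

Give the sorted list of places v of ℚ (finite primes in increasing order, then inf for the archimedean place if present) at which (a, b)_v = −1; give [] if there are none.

[7, 19]

(a, b) ≡ (65569, -69223) mod (ℚ^×)²; places V = {2, 3, 5, 7, 11, 13, 17, 19, 23, 29, 31, ∞}.
(a,b)_2: α=-8, β=-4; u≡1, v≡1 (mod 8); ε(u)ε(v)=0·0, αω(v)=-8·0, βω(u)=-4·0; sum ≡ 0  ⇒  +1.
(a,b)_31: α=4, u≡2; β=3, v≡21 (mod 31); (2|31)=+1, (21|31)=-1; sign (−1)^0·+1^3·-1^4 = +1.
(a,b)_19: α=3, u≡10; β=2, v≡3 (mod 19); (10|19)=-1, (3|19)=-1; sign (−1)^0·-1^2·-1^3 = -1.
(a,b)_29: α=-3, u≡5; β=1, v≡22 (mod 29); (5|29)=+1, (22|29)=+1; sign (−1)^0·+1^1·+1^-3 = +1.
(a,b)_13: α=-2, u≡9; β=0, v≡11 (mod 13); (9|13)=+1, (11|13)=-1; sign (−1)^0·+1^0·-1^-2 = +1.
(a,b)_23: α=2, u≡11; β=2, v≡7 (mod 23); (11|23)=-1, (7|23)=-1; sign (−1)^0·-1^2·-1^2 = +1.
(a,b)_7: α=1, u≡2; β=1, v≡4 (mod 7); (2|7)=+1, (4|7)=+1; sign (−1)^1·+1^1·+1^1 = -1.
(a,b)_3: α=8, u≡1; β=-2, v≡2 (mod 3); (1|3)=+1, (2|3)=-1; sign (−1)^0·+1^-2·-1^8 = +1.
(a,b)_5: α=-2, u≡4; β=-2, v≡2 (mod 5); (4|5)=+1, (2|5)=-1; sign (−1)^0·+1^-2·-1^-2 = +1.
(a,b)_17: α=1, u≡13; β=0, v≡16 (mod 17); (13|17)=+1, (16|17)=+1; sign (−1)^0·+1^0·+1^1 = +1.
(a,b)_11: α=2, u≡5; β=1, v≡10 (mod 11); (5|11)=+1, (10|11)=-1; sign (−1)^0·+1^1·-1^2 = +1.
(a,b)_∞: sgn(65569)=+, sgn(-69223)=−, so +1.
(65569, -69223 / ℚ) ramifies at {7, 19}: a division algebra.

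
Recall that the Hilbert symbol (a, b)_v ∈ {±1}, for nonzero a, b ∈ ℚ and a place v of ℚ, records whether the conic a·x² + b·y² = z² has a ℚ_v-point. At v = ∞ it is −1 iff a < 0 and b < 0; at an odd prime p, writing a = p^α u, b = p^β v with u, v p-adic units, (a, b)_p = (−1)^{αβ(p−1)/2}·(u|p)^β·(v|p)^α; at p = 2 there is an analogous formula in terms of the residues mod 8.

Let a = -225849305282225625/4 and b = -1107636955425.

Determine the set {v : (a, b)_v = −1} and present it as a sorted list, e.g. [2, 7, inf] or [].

(a, b) ≡ (-1001, -17) mod (ℚ^×)²; places V = {2, 3, 5, 7, 11, 13, 17, ∞}.
(a,b)_5: α=4, u≡1; β=2, v≡3 (mod 5); (1|5)=+1, (3|5)=-1; sign (−1)^0·+1^2·-1^4 = +1.
(a,b)_11: α=3, u≡10; β=2, v≡4 (mod 11); (10|11)=-1, (4|11)=+1; sign (−1)^0·-1^2·+1^3 = +1.
(a,b)_7: α=3, u≡2; β=2, v≡2 (mod 7); (2|7)=+1, (2|7)=+1; sign (−1)^0·+1^2·+1^3 = +1.
(a,b)_2: α=-2, β=0; u≡7, v≡7 (mod 8); ε(u)ε(v)=1·1, αω(v)=-2·0, βω(u)=0·0; sum ≡ 1  ⇒  -1.
(a,b)_17: α=4, u≡1; β=3, v≡1 (mod 17); (1|17)=+1, (1|17)=+1; sign (−1)^0·+1^3·+1^4 = +1.
(a,b)_∞: sgn(-1001)=−, sgn(-17)=−, so -1.
(a,b)_13: α=1, u≡12; β=2, v≡4 (mod 13); (12|13)=+1, (4|13)=+1; sign (−1)^0·+1^2·+1^1 = +1.
(a,b)_3: α=6, u≡1; β=2, v≡1 (mod 3); (1|3)=+1, (1|3)=+1; sign (−1)^0·+1^2·+1^6 = +1.
|Ram(-1001, -17)| = 2, even; anisotropic at {2, ∞}.

[2, inf]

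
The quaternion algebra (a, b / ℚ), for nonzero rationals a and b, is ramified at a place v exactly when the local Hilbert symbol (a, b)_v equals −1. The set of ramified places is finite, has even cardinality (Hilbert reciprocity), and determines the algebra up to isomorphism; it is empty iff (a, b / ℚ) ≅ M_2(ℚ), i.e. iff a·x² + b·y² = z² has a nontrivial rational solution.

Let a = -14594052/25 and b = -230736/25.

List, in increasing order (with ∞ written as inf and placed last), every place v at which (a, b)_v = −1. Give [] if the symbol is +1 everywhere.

[2, 3, 19, inf]

(a, b) ≡ (-57, -14421) mod (ℚ^×)²; places V = {2, 3, 5, 11, 19, 23, ∞}.
(a,b)_5: α=-2, u≡3; β=-2, v≡4 (mod 5); (3|5)=-1, (4|5)=+1; sign (−1)^0·-1^-2·+1^-2 = +1.
(a,b)_23: α=2, u≡6; β=1, v≡21 (mod 23); (6|23)=+1, (21|23)=-1; sign (−1)^0·+1^1·-1^2 = +1.
(a,b)_19: α=1, u≡4; β=1, v≡9 (mod 19); (4|19)=+1, (9|19)=+1; sign (−1)^1·+1^1·+1^1 = -1.
(a,b)_∞: sgn(-57)=−, sgn(-14421)=−, so -1.
(a,b)_3: α=1, u≡2; β=1, v≡2 (mod 3); (2|3)=-1, (2|3)=-1; sign (−1)^1·-1^1·-1^1 = -1.
(a,b)_11: α=2, u≡1; β=1, v≡4 (mod 11); (1|11)=+1, (4|11)=+1; sign (−1)^0·+1^1·+1^2 = +1.
(a,b)_2: α=2, β=4; u≡7, v≡3 (mod 8); ε(u)ε(v)=1·1, αω(v)=2·1, βω(u)=4·0; sum ≡ 1  ⇒  -1.
Ram(-57, -14421) = {2, 3, 19, ∞}; no ℚ_2-point on the conic.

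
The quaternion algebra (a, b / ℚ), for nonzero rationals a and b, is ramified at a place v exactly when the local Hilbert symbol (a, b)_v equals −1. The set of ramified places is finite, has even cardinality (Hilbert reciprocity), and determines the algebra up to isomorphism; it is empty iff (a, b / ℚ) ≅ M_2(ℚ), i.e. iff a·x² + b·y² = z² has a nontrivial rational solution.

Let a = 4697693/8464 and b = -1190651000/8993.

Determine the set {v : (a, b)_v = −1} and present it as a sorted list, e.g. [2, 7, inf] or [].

(a, b) ≡ (77, -1870) mod (ℚ^×)²; places V = {2, 5, 7, 11, 13, 17, 19, 23, 47, ∞}.
(a,b)_7: α=1, u≡2; β=2, v≡6 (mod 7); (2|7)=+1, (6|7)=-1; sign (−1)^0·+1^2·-1^1 = -1.
(a,b)_5: α=0, u≡2; β=3, v≡4 (mod 5); (2|5)=-1, (4|5)=+1; sign (−1)^0·-1^3·+1^0 = -1.
(a,b)_13: α=2, u≡3; β=0, v≡2 (mod 13); (3|13)=+1, (2|13)=-1; sign (−1)^0·+1^0·-1^2 = +1.
(a,b)_∞: sgn(77)=+, sgn(-1870)=−, so +1.
(a,b)_11: α=1, u≡2; β=1, v≡2 (mod 11); (2|11)=-1, (2|11)=-1; sign (−1)^1·-1^1·-1^1 = -1.
(a,b)_17: α=0, u≡1; β=-1, v≡16 (mod 17); (1|17)=+1, (16|17)=+1; sign (−1)^0·+1^-1·+1^0 = +1.
(a,b)_19: α=2, u≡4; β=0, v≡6 (mod 19); (4|19)=+1, (6|19)=+1; sign (−1)^0·+1^0·+1^2 = +1.
(a,b)_2: α=-4, β=3; u≡5, v≡1 (mod 8); ε(u)ε(v)=0·0, αω(v)=-4·0, βω(u)=3·1; sum ≡ 1  ⇒  -1.
(a,b)_47: α=0, u≡46; β=2, v≡35 (mod 47); (46|47)=-1, (35|47)=-1; sign (−1)^0·-1^2·-1^0 = +1.
(a,b)_23: α=-2, u≡18; β=-2, v≡3 (mod 23); (18|23)=+1, (3|23)=+1; sign (−1)^0·+1^-2·+1^-2 = +1.
(77, -1870 / ℚ) ramifies at {2, 5, 7, 11}: a division algebra.

[2, 5, 7, 11]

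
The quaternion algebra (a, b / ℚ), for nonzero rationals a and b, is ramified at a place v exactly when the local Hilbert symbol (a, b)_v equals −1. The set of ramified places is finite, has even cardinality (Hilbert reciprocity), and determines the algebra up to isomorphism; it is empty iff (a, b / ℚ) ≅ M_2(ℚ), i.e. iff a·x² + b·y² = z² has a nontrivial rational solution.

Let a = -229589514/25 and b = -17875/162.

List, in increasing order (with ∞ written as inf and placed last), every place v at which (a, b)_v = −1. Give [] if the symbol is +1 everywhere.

[7, 11, 13, inf]

Mod squares: a ≡ -154, b ≡ -1430. Check v ∈ {∞, 2, 3, 5, 7, 11, 13, 37}.
v=7: a=7^1·(≡3), b=7^0·(≡3) mod 7; (3|7)=-1, (3|7)=-1; (−1)^{1·0·3}·(-1)^0·(-1)^1 = -1.
v=13: a=13^0·(≡11), b=13^1·(≡7) mod 13; (11|13)=-1, (7|13)=-1; (−1)^{0·1·6}·(-1)^1·(-1)^0 = -1.
v=37: a=37^2·(≡8), b=37^0·(≡5) mod 37; (8|37)=-1, (5|37)=-1; (−1)^{2·0·18}·(-1)^0·(-1)^2 = +1.
v=11: a=11^3·(≡10), b=11^1·(≡10) mod 11; (10|11)=-1, (10|11)=-1; (−1)^{3·1·5}·(-1)^1·(-1)^3 = -1.
v=2: v_2(a)=1, v_2(b)=-1; units ≡ 3, 5 (mod 8); ε·ε+αω+βω = 1·0+1·1+-1·1 ≡ 0  ⇒  (a,b)_2 = +1.
v=3: a=3^2·(≡2), b=3^-4·(≡1) mod 3; (2|3)=-1, (1|3)=+1; (−1)^{2·-4·1}·(-1)^-4·(+1)^2 = +1.
v=∞: -154 < 0 and -1430 < 0  ⇒  (a,b)_∞ = -1.
v=5: a=5^-2·(≡1), b=5^3·(≡1) mod 5; (1|5)=+1, (1|5)=+1; (−1)^{-2·3·2}·(+1)^3·(+1)^-2 = +1.
(-154, -1430 / ℚ) ramifies at {7, 11, 13, ∞}: a division algebra.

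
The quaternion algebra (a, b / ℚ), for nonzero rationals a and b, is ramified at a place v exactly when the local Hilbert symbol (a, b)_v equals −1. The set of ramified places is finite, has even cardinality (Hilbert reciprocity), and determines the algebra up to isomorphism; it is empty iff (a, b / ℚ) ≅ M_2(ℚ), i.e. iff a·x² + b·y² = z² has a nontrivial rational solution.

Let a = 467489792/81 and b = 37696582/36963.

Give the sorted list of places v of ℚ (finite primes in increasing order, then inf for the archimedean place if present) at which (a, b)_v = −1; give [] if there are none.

Mod squares: a ≡ 77, b ≡ 66. Check v ∈ {∞, 2, 3, 7, 11, 17, 37}.
v=3: a=3^-4·(≡2), b=3^-3·(≡1) mod 3; (2|3)=-1, (1|3)=+1; (−1)^{-4·-3·1}·(-1)^-3·(+1)^-4 = -1.
v=7: a=7^3·(≡4), b=7^2·(≡6) mod 7; (4|7)=+1, (6|7)=-1; (−1)^{3·2·3}·(+1)^2·(-1)^3 = -1.
v=37: a=37^0·(≡33), b=37^-2·(≡35) mod 37; (33|37)=+1, (35|37)=-1; (−1)^{0·-2·18}·(+1)^-2·(-1)^0 = +1.
v=11: a=11^3·(≡6), b=11^3·(≡10) mod 11; (6|11)=-1, (10|11)=-1; (−1)^{3·3·5}·(-1)^3·(-1)^3 = -1.
v=17: a=17^0·(≡2), b=17^2·(≡13) mod 17; (2|17)=+1, (13|17)=+1; (−1)^{0·2·8}·(+1)^2·(+1)^0 = +1.
v=∞: 77 > 0 and 66 > 0  ⇒  (a,b)_∞ = +1.
v=2: v_2(a)=10, v_2(b)=1; units ≡ 5, 1 (mod 8); ε·ε+αω+βω = 0·0+10·0+1·1 ≡ 1  ⇒  (a,b)_2 = -1.
Ram(77, 66) = {2, 3, 7, 11}; no ℚ_2-point on the conic.

[2, 3, 7, 11]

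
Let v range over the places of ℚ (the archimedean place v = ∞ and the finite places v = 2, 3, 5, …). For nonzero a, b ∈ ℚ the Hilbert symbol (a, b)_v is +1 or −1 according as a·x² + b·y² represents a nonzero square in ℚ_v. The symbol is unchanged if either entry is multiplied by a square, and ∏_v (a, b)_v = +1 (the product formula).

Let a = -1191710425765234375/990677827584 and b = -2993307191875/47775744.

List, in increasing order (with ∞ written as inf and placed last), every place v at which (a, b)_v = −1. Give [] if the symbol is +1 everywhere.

Mod squares: a ≡ -153439, b ≡ -11803. Check v ∈ {∞, 2, 3, 5, 7, 11, 13, 29, 37}.
v=37: a=37^1·(≡30), b=37^1·(≡22) mod 37; (30|37)=+1, (22|37)=-1; (−1)^{1·1·18}·(+1)^1·(-1)^1 = -1.
v=2: v_2(a)=-24, v_2(b)=-16; units ≡ 1, 5 (mod 8); ε·ε+αω+βω = 0·0+-24·1+-16·0 ≡ 0  ⇒  (a,b)_2 = +1.
v=11: a=11^1·(≡7), b=11^1·(≡9) mod 11; (7|11)=-1, (9|11)=+1; (−1)^{1·1·5}·(-1)^1·(+1)^1 = +1.
v=29: a=29^1·(≡13), b=29^1·(≡1) mod 29; (13|29)=+1, (1|29)=+1; (−1)^{1·1·14}·(+1)^1·(+1)^1 = +1.
v=∞: -153439 < 0 and -11803 < 0  ⇒  (a,b)_∞ = -1.
v=3: a=3^-10·(≡2), b=3^-6·(≡2) mod 3; (2|3)=-1, (2|3)=-1; (−1)^{-10·-6·1}·(-1)^-6·(-1)^-10 = +1.
v=7: a=7^6·(≡1), b=7^4·(≡6) mod 7; (1|7)=+1, (6|7)=-1; (−1)^{6·4·3}·(+1)^4·(-1)^6 = +1.
v=13: a=13^3·(≡4), b=13^2·(≡3) mod 13; (4|13)=+1, (3|13)=+1; (−1)^{3·2·6}·(+1)^2·(+1)^3 = +1.
v=5: a=5^8·(≡4), b=5^4·(≡2) mod 5; (4|5)=+1, (2|5)=-1; (−1)^{8·4·2}·(+1)^4·(-1)^8 = +1.
Ram(-153439, -11803) = {37, ∞}; no ℚ_37-point on the conic.

[37, inf]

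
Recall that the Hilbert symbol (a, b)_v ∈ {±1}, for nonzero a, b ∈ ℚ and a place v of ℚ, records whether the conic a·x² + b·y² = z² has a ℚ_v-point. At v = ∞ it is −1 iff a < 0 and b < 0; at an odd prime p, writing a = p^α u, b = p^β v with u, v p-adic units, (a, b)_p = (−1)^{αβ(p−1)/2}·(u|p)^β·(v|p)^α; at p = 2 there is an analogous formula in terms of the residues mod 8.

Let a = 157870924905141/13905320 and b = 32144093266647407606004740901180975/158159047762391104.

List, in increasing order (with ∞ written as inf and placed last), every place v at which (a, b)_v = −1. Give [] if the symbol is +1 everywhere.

[19, 29]

(a, b) ≡ (60979170, 18879) mod (ℚ^×)²; places V = {2, 3, 5, 7, 11, 13, 17, 19, 29, 31, 37, ∞}.
(a,b)_3: α=9, u≡1; β=27, v≡2 (mod 3); (1|3)=+1, (2|3)=-1; sign (−1)^1·+1^27·-1^9 = +1.
(a,b)_7: α=3, u≡5; β=3, v≡2 (mod 7); (5|7)=-1, (2|7)=+1; sign (−1)^1·-1^3·+1^3 = +1.
(a,b)_2: α=-3, β=-6; u≡1, v≡7 (mod 8); ε(u)ε(v)=0·1, αω(v)=-3·0, βω(u)=-6·0; sum ≡ 0  ⇒  +1.
(a,b)_11: α=-2, u≡10; β=-6, v≡3 (mod 11); (10|11)=-1, (3|11)=+1; sign (−1)^0·-1^-6·+1^-2 = +1.
(a,b)_29: α=1, u≡17; β=3, v≡22 (mod 29); (17|29)=-1, (22|29)=+1; sign (−1)^0·-1^3·+1^1 = -1.
(a,b)_17: α=-1, u≡7; β=-2, v≡9 (mod 17); (7|17)=-1, (9|17)=+1; sign (−1)^0·-1^-2·+1^-1 = +1.
(a,b)_31: α=1, u≡12; β=3, v≡10 (mod 31); (12|31)=-1, (10|31)=+1; sign (−1)^1·-1^3·+1^1 = +1.
(a,b)_19: α=1, u≡6; β=2, v≡18 (mod 19); (6|19)=+1, (18|19)=-1; sign (−1)^0·+1^2·-1^1 = -1.
(a,b)_37: α=2, u≡12; β=4, v≡36 (mod 37); (12|37)=+1, (36|37)=+1; sign (−1)^0·+1^4·+1^2 = +1.
(a,b)_∞: sgn(60979170)=+, sgn(18879)=+, so +1.
(a,b)_5: α=-1, u≡4; β=2, v≡1 (mod 5); (4|5)=+1, (1|5)=+1; sign (−1)^0·+1^2·+1^-1 = +1.
(a,b)_13: α=-2, u≡2; β=-6, v≡3 (mod 13); (2|13)=-1, (3|13)=+1; sign (−1)^0·-1^-6·+1^-2 = +1.
|Ram(60979170, 18879)| = 2, even; anisotropic at {19, 29}.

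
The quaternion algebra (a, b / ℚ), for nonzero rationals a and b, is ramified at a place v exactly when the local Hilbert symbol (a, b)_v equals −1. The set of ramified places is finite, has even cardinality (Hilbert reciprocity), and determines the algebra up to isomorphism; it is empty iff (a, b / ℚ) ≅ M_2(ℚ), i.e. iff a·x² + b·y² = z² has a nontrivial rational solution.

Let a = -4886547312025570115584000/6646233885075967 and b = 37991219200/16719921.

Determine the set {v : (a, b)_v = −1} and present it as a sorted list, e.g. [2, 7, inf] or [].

[2, 5, 11, 31]

Mod squares: a ≡ -70, b ≡ 5797. Check v ∈ {∞, 2, 3, 5, 7, 11, 13, 17, 23, 29, 31, 37, 47}.
v=∞: -70 < 0 and 5797 > 0  ⇒  (a,b)_∞ = +1.
v=31: a=31^2·(≡13), b=31^1·(≡5) mod 31; (13|31)=-1, (5|31)=+1; (−1)^{2·1·15}·(-1)^1·(+1)^2 = -1.
v=11: a=11^2·(≡6), b=11^1·(≡10) mod 11; (6|11)=-1, (10|11)=-1; (−1)^{2·1·5}·(-1)^1·(-1)^2 = -1.
v=47: a=47^-4·(≡3), b=47^-2·(≡18) mod 47; (3|47)=+1, (18|47)=+1; (−1)^{-4·-2·23}·(+1)^-2·(+1)^-4 = +1.
v=23: a=23^2·(≡19), b=23^0·(≡13) mod 23; (19|23)=-1, (13|23)=+1; (−1)^{2·0·11}·(-1)^0·(+1)^2 = +1.
v=29: a=29^-2·(≡21), b=29^-2·(≡17) mod 29; (21|29)=-1, (17|29)=-1; (−1)^{-2·-2·14}·(-1)^-2·(-1)^-2 = +1.
v=3: a=3^0·(≡2), b=3^-2·(≡1) mod 3; (2|3)=-1, (1|3)=+1; (−1)^{0·-2·1}·(-1)^-2·(+1)^0 = +1.
v=13: a=13^-2·(≡2), b=13^0·(≡9) mod 13; (2|13)=-1, (9|13)=+1; (−1)^{-2·0·6}·(-1)^0·(+1)^-2 = +1.
v=2: v_2(a)=41, v_2(b)=18; units ≡ 5, 5 (mod 8); ε·ε+αω+βω = 0·0+41·1+18·1 ≡ 1  ⇒  (a,b)_2 = -1.
v=7: a=7^-1·(≡2), b=7^0·(≡4) mod 7; (2|7)=+1, (4|7)=+1; (−1)^{-1·0·3}·(+1)^0·(+1)^-1 = +1.
v=5: a=5^3·(≡4), b=5^2·(≡3) mod 5; (4|5)=+1, (3|5)=-1; (−1)^{3·2·2}·(+1)^2·(-1)^3 = -1.
v=37: a=37^-2·(≡21), b=37^0·(≡16) mod 37; (21|37)=+1, (16|37)=+1; (−1)^{-2·0·18}·(+1)^0·(+1)^-2 = +1.
v=17: a=17^2·(≡13), b=17^1·(≡9) mod 17; (13|17)=+1, (9|17)=+1; (−1)^{2·1·8}·(+1)^1·(+1)^2 = +1.
(-70, 5797 / ℚ) ramifies at {2, 5, 11, 31}: a division algebra.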